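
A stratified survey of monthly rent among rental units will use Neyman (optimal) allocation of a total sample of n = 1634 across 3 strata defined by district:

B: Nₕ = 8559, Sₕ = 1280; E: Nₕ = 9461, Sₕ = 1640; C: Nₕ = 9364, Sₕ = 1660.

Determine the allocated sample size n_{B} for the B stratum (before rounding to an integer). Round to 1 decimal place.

426.1

Neyman allocation: nₕ = n·NₕSₕ / Σⱼ NⱼSⱼ.
Σ NⱼSⱼ = 8559·1280 + 9461·1640 + 9364·1660 = 4.20158 × 10^7.
n_{B} = 1634·8559·1280 / (4.20158 × 10^7) = 426.1.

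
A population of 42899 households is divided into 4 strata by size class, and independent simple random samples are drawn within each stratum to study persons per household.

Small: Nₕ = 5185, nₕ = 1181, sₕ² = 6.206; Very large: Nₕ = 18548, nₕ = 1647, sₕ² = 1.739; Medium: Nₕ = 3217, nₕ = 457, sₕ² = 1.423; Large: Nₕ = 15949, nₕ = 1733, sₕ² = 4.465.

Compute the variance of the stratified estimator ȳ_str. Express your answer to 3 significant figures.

Var(ȳ_str) = Σₕ Wₕ²(1 − fₕ)sₕ²/nₕ with Wₕ = Nₕ/N, N = 42899.
Small: Wₕ = 0.12086529; term = 0.12086529²·(1 − 0.22777242)·6.206/1181 = 5.9280296 × 10^-5.
Very large: Wₕ = 0.43236439; term = 0.43236439²·(1 − 0.08879664)·1.739/1647 = 1.7985443 × 10^-4.
Medium: Wₕ = 0.07499009; term = 0.07499009²·(1 − 0.14205782)·1.423/457 = 1.5022925 × 10^-5.
Large: Wₕ = 0.37178023; term = 0.37178023²·(1 − 0.10865885)·4.465/1733 = 3.1742376 × 10^-4.
Sum = 5.7158141 × 10^-4.

5.72 × 10^-4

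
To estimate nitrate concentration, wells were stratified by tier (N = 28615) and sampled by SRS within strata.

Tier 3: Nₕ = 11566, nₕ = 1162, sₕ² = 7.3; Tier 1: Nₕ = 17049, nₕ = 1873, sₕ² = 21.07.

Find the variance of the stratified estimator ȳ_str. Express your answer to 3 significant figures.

0.00448

Var(ȳ_str) = Σₕ Wₕ²(1 − fₕ)sₕ²/nₕ with Wₕ = Nₕ/N, N = 28615.
Tier 3: Wₕ = 0.40419360; term = 0.40419360²·(1 − 0.10046689)·7.3/1162 = 9.2323607 × 10^-4.
Tier 1: Wₕ = 0.59580640; term = 0.59580640²·(1 − 0.10985982)·21.07/1873 = 0.0035546389.
Sum = 0.004477875.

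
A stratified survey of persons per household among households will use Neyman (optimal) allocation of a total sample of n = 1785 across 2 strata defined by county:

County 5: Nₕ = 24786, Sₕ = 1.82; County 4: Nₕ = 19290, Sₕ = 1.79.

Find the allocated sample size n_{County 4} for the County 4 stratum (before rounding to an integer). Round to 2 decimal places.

Neyman allocation: nₕ = n·NₕSₕ / Σⱼ NⱼSⱼ.
Σ NⱼSⱼ = 24786·1.82 + 19290·1.79 = 79639.62.
n_{County 4} = 1785·19290·1.79 / 79639.62 = 773.92.

773.92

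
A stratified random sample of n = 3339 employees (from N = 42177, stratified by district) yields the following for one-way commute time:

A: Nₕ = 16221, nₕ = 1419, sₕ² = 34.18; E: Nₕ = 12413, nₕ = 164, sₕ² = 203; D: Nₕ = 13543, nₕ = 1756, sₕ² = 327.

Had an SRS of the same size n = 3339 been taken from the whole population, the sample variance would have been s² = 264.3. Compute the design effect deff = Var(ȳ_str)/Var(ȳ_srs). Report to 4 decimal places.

1.7254

Var(ȳ_str) = Σ Wₕ²(1−fₕ)sₕ²/nₕ with Wₕ = Nₕ/42177:
  A: (16221/42177)²·(1−1419/16221)·34.18/1419 = 0.0032511448
  E: (12413/42177)²·(1−164/12413)·203/164 = 0.10579818
  D: (13543/42177)²·(1−1756/13543)·327/1756 = 0.016710523
  → Var(ȳ_str) = 0.12575985.
Var(ȳ_srs) = (1 − 3339/42177)·264.3/3339 = 0.072888987.
deff = 0.12575985 / 0.072888987 = 1.7254.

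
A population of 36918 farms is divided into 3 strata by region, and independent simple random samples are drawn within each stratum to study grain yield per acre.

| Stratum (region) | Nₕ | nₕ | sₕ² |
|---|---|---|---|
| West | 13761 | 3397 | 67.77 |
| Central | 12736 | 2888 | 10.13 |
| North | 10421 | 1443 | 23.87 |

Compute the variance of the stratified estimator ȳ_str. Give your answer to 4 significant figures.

Var(ȳ_str) = Σₕ Wₕ²(1 − fₕ)sₕ²/nₕ with Wₕ = Nₕ/N, N = 36918.
West: Wₕ = 0.37274500; term = 0.37274500²·(1 − 0.24685706)·67.77/3397 = 0.0020875794.
Central: Wₕ = 0.34498077; term = 0.34498077²·(1 − 0.22675879)·10.13/2888 = 3.2278773 × 10^-4.
North: Wₕ = 0.28227423; term = 0.28227423²·(1 − 0.13847040)·23.87/1443 = 0.0011355304.
Sum = 0.0035458975.

0.003546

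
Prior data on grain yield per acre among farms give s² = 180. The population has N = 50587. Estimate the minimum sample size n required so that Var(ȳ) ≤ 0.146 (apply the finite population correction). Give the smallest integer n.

1204

Without fpc, n₀ = s²/D = 180/0.146 = 1232.8767.
With fpc, (1 − n/N)·s²/n ≤ D requires n ≥ n₀/(1 + n₀/N) = 1232.8767/(1 + 1232.8767/50587) = 1203.5446.
Rounding up, n = 1204.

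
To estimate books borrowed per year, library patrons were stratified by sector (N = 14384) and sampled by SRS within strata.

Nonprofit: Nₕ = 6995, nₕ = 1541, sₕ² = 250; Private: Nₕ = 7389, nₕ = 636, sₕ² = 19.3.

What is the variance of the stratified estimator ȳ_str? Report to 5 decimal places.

Var(ȳ_str) = Σₕ Wₕ²(1 − fₕ)sₕ²/nₕ with Wₕ = Nₕ/N, N = 14384.
Nonprofit: Wₕ = 0.48630423; term = 0.48630423²·(1 − 0.22030021)·250/1541 = 0.02991444.
Private: Wₕ = 0.51369577; term = 0.51369577²·(1 − 0.08607389)·19.3/636 = 0.0073185199.
Sum = 0.03723296.

0.03723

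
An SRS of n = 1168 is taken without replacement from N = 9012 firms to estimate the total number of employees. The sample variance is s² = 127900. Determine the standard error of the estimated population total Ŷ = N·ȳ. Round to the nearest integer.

Var(Ŷ) = N²·Var(ȳ) = N²·(1 − n/N)·s²/n.
f = 1168/9012 = 0.12960497; Var(ȳ) = 0.87039503·127900/1168 = 95.311236.
Var(Ŷ) = 9012² · 95.311236 = 7.7408111 × 10^9.
SE(Ŷ) = √(7.7408111 × 10^9) = 87982.

87982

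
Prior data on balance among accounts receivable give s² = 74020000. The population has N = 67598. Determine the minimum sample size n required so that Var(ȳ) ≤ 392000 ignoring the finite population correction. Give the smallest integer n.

189

Without fpc, n₀ = s²/D = 74020000/392000 = 188.8265.
Rounding up, n = 189.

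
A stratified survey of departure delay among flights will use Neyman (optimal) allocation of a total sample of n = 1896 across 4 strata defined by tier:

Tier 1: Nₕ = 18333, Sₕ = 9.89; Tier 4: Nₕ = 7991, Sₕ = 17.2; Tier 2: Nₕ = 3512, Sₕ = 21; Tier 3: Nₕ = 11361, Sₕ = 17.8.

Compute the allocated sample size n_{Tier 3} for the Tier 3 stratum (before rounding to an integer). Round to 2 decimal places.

Neyman allocation: nₕ = n·NₕSₕ / Σⱼ NⱼSⱼ.
Σ NⱼSⱼ = 18333·9.89 + 7991·17.2 + 3512·21 + 11361·17.8 = 594736.37.
n_{Tier 3} = 1896·11361·17.8 / 594736.37 = 644.69.

644.69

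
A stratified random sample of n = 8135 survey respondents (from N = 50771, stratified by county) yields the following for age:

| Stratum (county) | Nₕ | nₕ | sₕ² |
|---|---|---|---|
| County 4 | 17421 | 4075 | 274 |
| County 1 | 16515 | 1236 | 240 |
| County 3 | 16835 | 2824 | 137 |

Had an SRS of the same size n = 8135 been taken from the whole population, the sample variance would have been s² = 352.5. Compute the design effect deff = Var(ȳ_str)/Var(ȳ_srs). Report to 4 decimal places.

0.8110

Var(ȳ_str) = Σ Wₕ²(1−fₕ)sₕ²/nₕ with Wₕ = Nₕ/50771:
  County 4: (17421/50771)²·(1−4075/17421)·274/4075 = 0.0060647893
  County 1: (16515/50771)²·(1−1236/16515)·240/1236 = 0.019007931
  County 3: (16835/50771)²·(1−2824/16835)·137/2824 = 0.0044392203
  → Var(ȳ_str) = 0.029511941.
Var(ȳ_srs) = (1 − 8135/50771)·352.5/8135 = 0.036388345.
deff = 0.029511941 / 0.036388345 = 0.8110.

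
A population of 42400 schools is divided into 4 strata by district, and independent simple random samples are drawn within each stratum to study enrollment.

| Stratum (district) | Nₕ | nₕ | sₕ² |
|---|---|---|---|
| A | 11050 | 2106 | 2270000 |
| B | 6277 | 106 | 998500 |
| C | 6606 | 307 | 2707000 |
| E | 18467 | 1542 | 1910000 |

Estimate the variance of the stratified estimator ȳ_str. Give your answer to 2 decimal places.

Var(ȳ_str) = Σₕ Wₕ²(1 − fₕ)sₕ²/nₕ with Wₕ = Nₕ/N, N = 42400.
A: Wₕ = 0.26061321; term = 0.26061321²·(1 − 0.19058824)·2270000/2106 = 59.255661.
B: Wₕ = 0.14804245; term = 0.14804245²·(1 − 0.01688705)·998500/106 = 202.9636.
C: Wₕ = 0.15580189; term = 0.15580189²·(1 − 0.04647290)·2707000/307 = 204.09311.
E: Wₕ = 0.43554245; term = 0.43554245²·(1 − 0.08350030)·1910000/1542 = 215.34873.
Sum = 681.6611.

681.66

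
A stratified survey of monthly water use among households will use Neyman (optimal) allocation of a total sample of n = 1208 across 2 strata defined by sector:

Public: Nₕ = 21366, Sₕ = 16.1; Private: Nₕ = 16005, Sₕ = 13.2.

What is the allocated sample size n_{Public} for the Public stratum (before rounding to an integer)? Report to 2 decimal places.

Neyman allocation: nₕ = n·NₕSₕ / Σⱼ NⱼSⱼ.
Σ NⱼSⱼ = 21366·16.1 + 16005·13.2 = 555258.6.
n_{Public} = 1208·21366·16.1 / 555258.6 = 748.38.

748.38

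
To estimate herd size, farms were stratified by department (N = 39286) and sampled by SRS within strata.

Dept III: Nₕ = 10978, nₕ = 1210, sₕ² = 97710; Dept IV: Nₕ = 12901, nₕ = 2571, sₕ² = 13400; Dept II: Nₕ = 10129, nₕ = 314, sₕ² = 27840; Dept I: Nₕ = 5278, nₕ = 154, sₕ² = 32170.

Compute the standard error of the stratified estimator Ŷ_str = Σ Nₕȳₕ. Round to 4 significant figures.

154300

Var(Ŷ_str) = Σₕ Nₕ²(1 − fₕ)sₕ²/nₕ.
Dept III: 10978²·(1 − 1210/10978)·97710/1210 = 8.6592947 × 10^9.
Dept IV: 12901²·(1 − 2571/12901)·13400/2571 = 6.9458663 × 10^8.
Dept II: 10129²·(1 − 314/10129)·27840/314 = 8.8144752 × 10^9.
Dept I: 5278²·(1 − 154/5278)·32170/154 = 5.6494848 × 10^9.
Sum = 2.3817841 × 10^10.
SE = √(2.3817841 × 10^10) = 154300.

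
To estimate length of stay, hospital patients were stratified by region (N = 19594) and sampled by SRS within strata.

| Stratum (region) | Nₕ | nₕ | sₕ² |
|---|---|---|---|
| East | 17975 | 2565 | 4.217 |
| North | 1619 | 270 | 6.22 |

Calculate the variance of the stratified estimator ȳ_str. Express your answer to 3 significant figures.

Var(ȳ_str) = Σₕ Wₕ²(1 − fₕ)sₕ²/nₕ with Wₕ = Nₕ/N, N = 19594.
East: Wₕ = 0.91737267; term = 0.91737267²·(1 − 0.14269819)·4.217/2565 = 0.0011861553.
North: Wₕ = 0.08262733; term = 0.08262733²·(1 − 0.16676961)·6.22/270 = 1.3105066 × 10^-4.
Sum = 0.001317206.

0.00132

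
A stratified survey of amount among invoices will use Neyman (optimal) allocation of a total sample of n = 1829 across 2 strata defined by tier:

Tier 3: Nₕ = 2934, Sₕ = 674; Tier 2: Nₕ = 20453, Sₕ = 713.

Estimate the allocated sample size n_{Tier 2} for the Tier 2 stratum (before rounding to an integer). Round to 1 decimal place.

1610.6

Neyman allocation: nₕ = n·NₕSₕ / Σⱼ NⱼSⱼ.
Σ NⱼSⱼ = 2934·674 + 20453·713 = 1.6560505 × 10^7.
n_{Tier 2} = 1829·20453·713 / (1.6560505 × 10^7) = 1610.6.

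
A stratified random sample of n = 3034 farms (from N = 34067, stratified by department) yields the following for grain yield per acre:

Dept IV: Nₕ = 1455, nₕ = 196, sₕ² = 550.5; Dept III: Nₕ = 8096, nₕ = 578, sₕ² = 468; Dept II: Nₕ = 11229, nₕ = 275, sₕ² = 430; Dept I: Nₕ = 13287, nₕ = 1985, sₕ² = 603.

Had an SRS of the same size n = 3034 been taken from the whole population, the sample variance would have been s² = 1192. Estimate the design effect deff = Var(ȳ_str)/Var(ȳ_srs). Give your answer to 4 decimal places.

0.7039

Var(ȳ_str) = Σ Wₕ²(1−fₕ)sₕ²/nₕ with Wₕ = Nₕ/34067:
  Dept IV: (1455/34067)²·(1−196/1455)·550.5/196 = 0.0044332497
  Dept III: (8096/34067)²·(1−578/8096)·468/578 = 0.042464211
  Dept II: (11229/34067)²·(1−275/11229)·430/275 = 0.16572262
  Dept I: (13287/34067)²·(1−1985/13287)·603/1985 = 0.039307123
  → Var(ȳ_str) = 0.2519272.
Var(ȳ_srs) = (1 − 3034/34067)·1192/3034 = 0.35789081.
deff = 0.2519272 / 0.35789081 = 0.7039.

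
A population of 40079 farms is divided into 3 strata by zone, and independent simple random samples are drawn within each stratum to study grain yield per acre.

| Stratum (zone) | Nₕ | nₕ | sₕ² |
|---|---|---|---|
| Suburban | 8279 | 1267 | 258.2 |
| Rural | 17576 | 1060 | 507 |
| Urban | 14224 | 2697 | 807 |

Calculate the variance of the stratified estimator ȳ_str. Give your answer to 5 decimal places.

0.12434

Var(ȳ_str) = Σₕ Wₕ²(1 − fₕ)sₕ²/nₕ with Wₕ = Nₕ/N, N = 40079.
Suburban: Wₕ = 0.20656703; term = 0.20656703²·(1 − 0.15303781)·258.2/1267 = 0.0073648797.
Rural: Wₕ = 0.43853390; term = 0.43853390²·(1 − 0.06030951)·507/1060 = 0.086435721.
Urban: Wₕ = 0.35489907; term = 0.35489907²·(1 − 0.18960911)·807/2697 = 0.030541958.
Sum = 0.12434256.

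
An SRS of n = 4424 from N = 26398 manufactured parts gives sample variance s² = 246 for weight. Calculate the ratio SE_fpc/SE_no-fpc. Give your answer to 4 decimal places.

0.9124

f = n/N = 4424/26398 = 0.16758845.
SE_no-fpc = √(s²/n) = 0.23580879; SE_fpc = √((1−f)s²/n) = 0.2151439.
Ratio = √(1−f) = 0.91236591.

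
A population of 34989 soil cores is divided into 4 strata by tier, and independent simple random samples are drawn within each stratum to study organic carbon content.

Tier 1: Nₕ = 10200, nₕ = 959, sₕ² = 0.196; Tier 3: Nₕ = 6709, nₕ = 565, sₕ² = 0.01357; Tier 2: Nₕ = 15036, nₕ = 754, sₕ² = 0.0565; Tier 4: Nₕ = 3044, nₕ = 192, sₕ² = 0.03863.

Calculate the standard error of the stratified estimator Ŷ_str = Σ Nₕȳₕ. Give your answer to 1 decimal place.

Var(Ŷ_str) = Σₕ Nₕ²(1 − fₕ)sₕ²/nₕ.
Tier 1: 10200²·(1 − 959/10200)·0.196/959 = 19264.45.
Tier 3: 6709²·(1 − 565/6709)·0.01357/565 = 990.01186.
Tier 2: 15036²·(1 − 754/15036)·0.0565/754 = 16091.571.
Tier 4: 3044²·(1 − 192/3044)·0.03863/192 = 1746.6973.
Sum = 38092.73.
SE = √(38092.73) = 195.2.

195.2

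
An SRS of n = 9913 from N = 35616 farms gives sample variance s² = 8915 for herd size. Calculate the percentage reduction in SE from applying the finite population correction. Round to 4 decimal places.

f = n/N = 9913/35616 = 0.27832996.
SE_no-fpc = √(s²/n) = 0.94832701; SE_fpc = √((1−f)s²/n) = 0.80561484.
Ratio = √(1−f) = 0.84951165. Reduction = 100·(1 − 0.84951165) = 15.0488%.

15.0488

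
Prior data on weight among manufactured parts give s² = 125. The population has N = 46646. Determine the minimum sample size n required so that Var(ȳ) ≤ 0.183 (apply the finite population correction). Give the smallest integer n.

Without fpc, n₀ = s²/D = 125/0.183 = 683.0601.
With fpc, (1 − n/N)·s²/n ≤ D requires n ≥ n₀/(1 + n₀/N) = 683.0601/(1 + 683.0601/46646) = 673.2021.
Rounding up, n = 674.

674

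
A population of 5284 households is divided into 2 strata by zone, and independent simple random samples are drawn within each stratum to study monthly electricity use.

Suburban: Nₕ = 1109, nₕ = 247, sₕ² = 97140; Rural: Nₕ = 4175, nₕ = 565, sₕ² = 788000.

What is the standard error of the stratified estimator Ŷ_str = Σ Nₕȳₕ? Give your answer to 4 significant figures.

146300

Var(Ŷ_str) = Σₕ Nₕ²(1 − fₕ)sₕ²/nₕ.
Suburban: 1109²·(1 − 247/1109)·97140/247 = 3.7595854 × 10^8.
Rural: 4175²·(1 − 565/4175)·788000/565 = 2.1020423 × 10^10.
Sum = 2.1396382 × 10^10.
SE = √(2.1396382 × 10^10) = 146300.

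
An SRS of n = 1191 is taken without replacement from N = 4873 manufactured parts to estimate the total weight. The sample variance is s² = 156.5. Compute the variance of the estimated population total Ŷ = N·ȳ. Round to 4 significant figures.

Var(Ŷ) = N²·Var(ȳ) = N²·(1 − n/N)·s²/n.
f = 1191/4873 = 0.24440796; Var(ȳ) = 0.75559204·156.5/1191 = 0.099286443.
Var(Ŷ) = 4873² · 0.099286443 = 2.3576687 × 10^6.

2.358 × 10^6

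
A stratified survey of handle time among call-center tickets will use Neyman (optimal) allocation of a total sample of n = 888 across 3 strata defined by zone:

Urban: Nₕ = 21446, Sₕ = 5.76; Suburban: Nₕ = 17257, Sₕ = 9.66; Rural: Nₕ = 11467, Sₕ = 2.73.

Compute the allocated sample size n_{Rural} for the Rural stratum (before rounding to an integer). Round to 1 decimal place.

86.5

Neyman allocation: nₕ = n·NₕSₕ / Σⱼ NⱼSⱼ.
Σ NⱼSⱼ = 21446·5.76 + 17257·9.66 + 11467·2.73 = 321536.49.
n_{Rural} = 888·11467·2.73 / 321536.49 = 86.5.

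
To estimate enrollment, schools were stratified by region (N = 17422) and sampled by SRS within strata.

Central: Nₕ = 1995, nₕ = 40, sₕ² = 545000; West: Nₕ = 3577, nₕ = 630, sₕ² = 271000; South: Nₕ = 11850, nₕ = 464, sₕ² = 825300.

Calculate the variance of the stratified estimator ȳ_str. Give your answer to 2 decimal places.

980.67

Var(ȳ_str) = Σₕ Wₕ²(1 − fₕ)sₕ²/nₕ with Wₕ = Nₕ/N, N = 17422.
Central: Wₕ = 0.11451039; term = 0.11451039²·(1 − 0.02005013)·545000/40 = 175.07743.
West: Wₕ = 0.20531512; term = 0.20531512²·(1 − 0.17612524)·271000/630 = 14.939353.
South: Wₕ = 0.68017449; term = 0.68017449²·(1 − 0.03915612)·825300/464 = 790.65564.
Sum = 980.67242.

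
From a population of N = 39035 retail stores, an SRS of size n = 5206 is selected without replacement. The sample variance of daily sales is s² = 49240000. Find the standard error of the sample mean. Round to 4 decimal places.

Under SRS without replacement, Var(ȳ) = (1 − f)·s²/n with f = n/N = 5206/39035 = 0.13336749.
Var(ȳ) = (1 − 0.13336749)·49240000/5206 = 0.86663251·9458.3173 = 8196.8853.
SE(ȳ) = √(8196.8853) = 90.5367.

90.5367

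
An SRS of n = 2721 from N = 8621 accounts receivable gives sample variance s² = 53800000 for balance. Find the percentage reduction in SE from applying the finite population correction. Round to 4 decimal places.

f = n/N = 2721/8621 = 0.31562464.
SE_no-fpc = √(s²/n) = 140.61345; SE_fpc = √((1−f)s²/n) = 116.32526.
Ratio = √(1−f) = 0.82726982. Reduction = 100·(1 − 0.82726982) = 17.2730%.

17.2730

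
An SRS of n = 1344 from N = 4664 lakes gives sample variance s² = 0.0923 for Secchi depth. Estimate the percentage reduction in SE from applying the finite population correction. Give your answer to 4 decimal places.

f = n/N = 1344/4664 = 0.28816467.
SE_no-fpc = √(s²/n) = 0.008287074; SE_fpc = √((1−f)s²/n) = 0.006991832.
Ratio = √(1−f) = 0.84370335. Reduction = 100·(1 − 0.84370335) = 15.6297%.

15.6297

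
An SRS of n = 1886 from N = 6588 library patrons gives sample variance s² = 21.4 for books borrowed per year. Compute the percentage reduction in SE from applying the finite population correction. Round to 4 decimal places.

15.5179

f = n/N = 1886/6588 = 0.28627808.
SE_no-fpc = √(s²/n) = 0.1065212; SE_fpc = √((1−f)s²/n) = 0.089991307.
Ratio = √(1−f) = 0.84482064. Reduction = 100·(1 − 0.84482064) = 15.5179%.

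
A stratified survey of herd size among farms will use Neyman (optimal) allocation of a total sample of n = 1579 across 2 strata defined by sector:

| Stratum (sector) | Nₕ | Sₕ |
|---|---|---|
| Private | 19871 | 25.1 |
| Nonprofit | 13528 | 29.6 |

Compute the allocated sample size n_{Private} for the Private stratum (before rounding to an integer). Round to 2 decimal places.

875.84

Neyman allocation: nₕ = n·NₕSₕ / Σⱼ NⱼSⱼ.
Σ NⱼSⱼ = 19871·25.1 + 13528·29.6 = 899190.9.
n_{Private} = 1579·19871·25.1 / 899190.9 = 875.84.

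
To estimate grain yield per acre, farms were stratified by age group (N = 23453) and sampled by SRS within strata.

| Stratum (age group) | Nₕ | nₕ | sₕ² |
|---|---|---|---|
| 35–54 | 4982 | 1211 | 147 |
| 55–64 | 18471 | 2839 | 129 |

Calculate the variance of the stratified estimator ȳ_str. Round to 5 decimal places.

Var(ȳ_str) = Σₕ Wₕ²(1 − fₕ)sₕ²/nₕ with Wₕ = Nₕ/N, N = 23453.
35–54: Wₕ = 0.21242485; term = 0.21242485²·(1 − 0.24307507)·147/1211 = 0.0041460701.
55–64: Wₕ = 0.78757515; term = 0.78757515²·(1 − 0.15370040)·129/2839 = 0.023852421.
Sum = 0.027998491.

0.02800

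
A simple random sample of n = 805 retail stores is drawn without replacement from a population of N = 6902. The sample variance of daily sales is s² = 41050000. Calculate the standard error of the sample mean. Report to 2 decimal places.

212.24

Under SRS without replacement, Var(ȳ) = (1 − f)·s²/n with f = n/N = 805/6902 = 0.11663286.
Var(ȳ) = (1 − 0.11663286)·41050000/805 = 0.88336714·50993.789 = 45046.237.
SE(ȳ) = √(45046.237) = 212.24.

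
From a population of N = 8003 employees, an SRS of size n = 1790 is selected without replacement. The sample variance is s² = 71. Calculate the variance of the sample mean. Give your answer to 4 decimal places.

Under SRS without replacement, Var(ȳ) = (1 − f)·s²/n with f = n/N = 1790/8003 = 0.22366613.
Var(ȳ) = (1 − 0.22366613)·71/1790 = 0.77633387·0.039664804 = 0.030793131.

0.0308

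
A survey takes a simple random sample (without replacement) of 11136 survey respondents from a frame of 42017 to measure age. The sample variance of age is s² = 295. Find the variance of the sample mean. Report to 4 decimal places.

Under SRS without replacement, Var(ȳ) = (1 − f)·s²/n with f = n/N = 11136/42017 = 0.26503558.
Var(ȳ) = (1 − 0.26503558)·295/11136 = 0.73496442·0.026490661 = 0.019469693.

0.0195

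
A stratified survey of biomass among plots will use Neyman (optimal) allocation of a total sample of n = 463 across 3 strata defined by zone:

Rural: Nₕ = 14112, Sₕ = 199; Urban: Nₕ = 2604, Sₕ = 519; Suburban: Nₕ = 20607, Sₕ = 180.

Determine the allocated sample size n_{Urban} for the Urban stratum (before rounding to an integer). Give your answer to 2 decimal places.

Neyman allocation: nₕ = n·NₕSₕ / Σⱼ NⱼSⱼ.
Σ NⱼSⱼ = 14112·199 + 2604·519 + 20607·180 = 7.869024 × 10^6.
n_{Urban} = 463·2604·519 / (7.869024 × 10^6) = 79.52.

79.52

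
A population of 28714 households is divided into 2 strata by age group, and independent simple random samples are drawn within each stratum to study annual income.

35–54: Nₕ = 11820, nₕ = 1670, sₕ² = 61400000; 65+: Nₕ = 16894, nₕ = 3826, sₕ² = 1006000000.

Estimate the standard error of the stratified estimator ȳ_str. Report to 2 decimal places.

275.24

Var(ȳ_str) = Σₕ Wₕ²(1 − fₕ)sₕ²/nₕ with Wₕ = Nₕ/N, N = 28714.
35–54: Wₕ = 0.41164589; term = 0.41164589²·(1 − 0.14128596)·61400000/1670 = 5349.9291.
65+: Wₕ = 0.58835411; term = 0.58835411²·(1 − 0.22647094)·1006000000/3826 = 70405.606.
Sum = 75755.535.
SE = √(75755.535) = 275.24.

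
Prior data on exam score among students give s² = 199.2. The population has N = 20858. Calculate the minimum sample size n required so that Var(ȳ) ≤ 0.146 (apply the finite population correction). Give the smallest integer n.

1281

Without fpc, n₀ = s²/D = 199.2/0.146 = 1364.3836.
With fpc, (1 − n/N)·s²/n ≤ D requires n ≥ n₀/(1 + n₀/N) = 1364.3836/(1 + 1364.3836/20858) = 1280.6148.
Rounding up, n = 1281.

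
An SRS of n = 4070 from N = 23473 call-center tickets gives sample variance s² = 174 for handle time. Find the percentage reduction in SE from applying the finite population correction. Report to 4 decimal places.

9.0819

f = n/N = 4070/23473 = 0.17339070.
SE_no-fpc = √(s²/n) = 0.20676519; SE_fpc = √((1−f)s²/n) = 0.18798689.
Ratio = √(1−f) = 0.90918056. Reduction = 100·(1 − 0.90918056) = 9.0819%.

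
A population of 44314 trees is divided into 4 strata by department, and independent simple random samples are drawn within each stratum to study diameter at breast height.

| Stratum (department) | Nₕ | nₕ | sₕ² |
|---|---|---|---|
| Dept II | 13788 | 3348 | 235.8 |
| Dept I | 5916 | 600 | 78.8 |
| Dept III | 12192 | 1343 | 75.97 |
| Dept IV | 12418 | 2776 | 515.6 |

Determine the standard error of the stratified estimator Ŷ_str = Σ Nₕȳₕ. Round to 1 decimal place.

Var(Ŷ_str) = Σₕ Nₕ²(1 − fₕ)sₕ²/nₕ.
Dept II: 13788²·(1 − 3348/13788)·235.8/3348 = 1.0138183 × 10^7.
Dept I: 5916²·(1 − 600/5916)·78.8/600 = 4.1303619 × 10^6.
Dept III: 12192²·(1 − 1343/12192)·75.97/1343 = 7.4822252 × 10^6.
Dept IV: 12418²·(1 − 2776/12418)·515.6/2776 = 2.2238845 × 10^7.
Sum = 4.3989615 × 10^7.
SE = √(4.3989615 × 10^7) = 6632.5.

6632.5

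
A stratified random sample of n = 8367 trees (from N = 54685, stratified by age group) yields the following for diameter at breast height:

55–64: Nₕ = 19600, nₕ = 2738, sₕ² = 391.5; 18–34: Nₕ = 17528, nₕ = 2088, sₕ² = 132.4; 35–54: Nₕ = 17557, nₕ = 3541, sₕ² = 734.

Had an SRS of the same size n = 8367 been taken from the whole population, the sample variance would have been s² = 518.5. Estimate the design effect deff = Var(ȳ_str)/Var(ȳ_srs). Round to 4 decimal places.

0.7354

Var(ȳ_str) = Σ Wₕ²(1−fₕ)sₕ²/nₕ with Wₕ = Nₕ/54685:
  55–64: (19600/54685)²·(1−2738/19600)·391.5/2738 = 0.015802545
  18–34: (17528/54685)²·(1−2088/17528)·132.4/2088 = 0.0057385308
  35–54: (17557/54685)²·(1−3541/17557)·734/3541 = 0.017057214
  → Var(ȳ_str) = 0.03859829.
Var(ȳ_srs) = (1 − 8367/54685)·518.5/8367 = 0.052488066.
deff = 0.03859829 / 0.052488066 = 0.7354.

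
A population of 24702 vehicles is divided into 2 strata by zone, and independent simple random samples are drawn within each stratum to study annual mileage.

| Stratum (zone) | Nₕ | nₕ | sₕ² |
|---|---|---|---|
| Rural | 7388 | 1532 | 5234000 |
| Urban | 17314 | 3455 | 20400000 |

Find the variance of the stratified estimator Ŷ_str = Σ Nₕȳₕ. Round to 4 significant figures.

Var(Ŷ_str) = Σₕ Nₕ²(1 − fₕ)sₕ²/nₕ.
Rural: 7388²·(1 − 1532/7388)·5234000/1532 = 1.4780969 × 10^11.
Urban: 17314²·(1 − 3455/17314)·20400000/3455 = 1.4168094 × 10^12.
Sum = 1.5646191 × 10^12.

1.565 × 10^12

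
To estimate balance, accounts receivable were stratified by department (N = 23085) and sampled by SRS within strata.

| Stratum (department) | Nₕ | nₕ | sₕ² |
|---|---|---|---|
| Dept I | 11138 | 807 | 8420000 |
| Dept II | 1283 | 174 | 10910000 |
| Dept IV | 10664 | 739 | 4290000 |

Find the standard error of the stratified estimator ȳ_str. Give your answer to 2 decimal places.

Var(ȳ_str) = Σₕ Wₕ²(1 − fₕ)sₕ²/nₕ with Wₕ = Nₕ/N, N = 23085.
Dept I: Wₕ = 0.48247780; term = 0.48247780²·(1 − 0.07245466)·8420000/807 = 2252.8298.
Dept II: Wₕ = 0.05557721; term = 0.05557721²·(1 − 0.13561964)·10910000/174 = 167.40713.
Dept IV: Wₕ = 0.46194499; term = 0.46194499²·(1 − 0.06929857)·4290000/739 = 1152.9321.
Sum = 3573.169.
SE = √(3573.169) = 59.78.

59.78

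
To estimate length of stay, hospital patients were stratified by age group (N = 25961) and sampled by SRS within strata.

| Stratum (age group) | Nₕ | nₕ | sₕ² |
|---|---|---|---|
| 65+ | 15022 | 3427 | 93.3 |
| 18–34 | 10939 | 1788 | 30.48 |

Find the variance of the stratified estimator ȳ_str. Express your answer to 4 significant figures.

0.009568

Var(ȳ_str) = Σₕ Wₕ²(1 − fₕ)sₕ²/nₕ with Wₕ = Nₕ/N, N = 25961.
65+: Wₕ = 0.57863719; term = 0.57863719²·(1 − 0.22813207)·93.3/3427 = 0.0070359576.
18–34: Wₕ = 0.42136281; term = 0.42136281²·(1 − 0.16345187)·30.48/1788 = 0.0025319247.
Sum = 0.0095678823.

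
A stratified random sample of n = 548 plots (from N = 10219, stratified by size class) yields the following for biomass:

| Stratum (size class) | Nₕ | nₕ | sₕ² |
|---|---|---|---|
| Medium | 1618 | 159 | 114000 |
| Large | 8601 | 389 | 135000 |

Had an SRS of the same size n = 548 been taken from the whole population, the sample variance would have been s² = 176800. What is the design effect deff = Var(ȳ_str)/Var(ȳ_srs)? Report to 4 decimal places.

Var(ȳ_str) = Σ Wₕ²(1−fₕ)sₕ²/nₕ with Wₕ = Nₕ/10219:
  Medium: (1618/10219)²·(1−159/1618)·114000/159 = 16.207825
  Large: (8601/10219)²·(1−389/8601)·135000/389 = 234.72819
  → Var(ȳ_str) = 250.93602.
Var(ȳ_srs) = (1 − 548/10219)·176800/548 = 305.32663.
deff = 250.93602 / 305.32663 = 0.8219.

0.8219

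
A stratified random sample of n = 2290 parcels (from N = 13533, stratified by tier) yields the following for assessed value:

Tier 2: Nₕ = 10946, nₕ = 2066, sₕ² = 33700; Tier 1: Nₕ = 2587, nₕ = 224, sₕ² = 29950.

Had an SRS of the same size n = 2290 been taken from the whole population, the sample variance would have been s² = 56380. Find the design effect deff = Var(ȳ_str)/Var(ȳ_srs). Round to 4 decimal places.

Var(ȳ_str) = Σ Wₕ²(1−fₕ)sₕ²/nₕ with Wₕ = Nₕ/13533:
  Tier 2: (10946/13533)²·(1−2066/10946)·33700/2066 = 8.6572474
  Tier 1: (2587/13533)²·(1−224/2587)·29950/224 = 4.4629374
  → Var(ȳ_str) = 13.120185.
Var(ȳ_srs) = (1 − 2290/13533)·56380/2290 = 20.453975.
deff = 13.120185 / 20.453975 = 0.6414.

0.6414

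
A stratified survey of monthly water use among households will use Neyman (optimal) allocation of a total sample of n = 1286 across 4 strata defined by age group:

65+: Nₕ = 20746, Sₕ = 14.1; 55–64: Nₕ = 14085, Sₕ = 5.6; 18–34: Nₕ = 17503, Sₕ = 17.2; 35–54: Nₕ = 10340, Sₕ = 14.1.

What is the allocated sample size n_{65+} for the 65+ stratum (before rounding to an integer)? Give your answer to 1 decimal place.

459.7

Neyman allocation: nₕ = n·NₕSₕ / Σⱼ NⱼSⱼ.
Σ NⱼSⱼ = 20746·14.1 + 14085·5.6 + 17503·17.2 + 10340·14.1 = 818240.2.
n_{65+} = 1286·20746·14.1 / 818240.2 = 459.7.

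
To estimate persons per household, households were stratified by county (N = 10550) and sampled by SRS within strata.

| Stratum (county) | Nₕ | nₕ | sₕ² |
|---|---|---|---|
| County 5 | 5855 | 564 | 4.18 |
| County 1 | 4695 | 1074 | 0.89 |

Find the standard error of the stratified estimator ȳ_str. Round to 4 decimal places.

0.0468

Var(ȳ_str) = Σₕ Wₕ²(1 − fₕ)sₕ²/nₕ with Wₕ = Nₕ/N, N = 10550.
County 5: Wₕ = 0.55497630; term = 0.55497630²·(1 − 0.09632792)·4.18/564 = 0.002062799.
County 1: Wₕ = 0.44502370; term = 0.44502370²·(1 − 0.22875399)·0.89/1074 = 1.2657412 × 10^-4.
Sum = 0.0021893731.
SE = √(0.0021893731) = 0.0468.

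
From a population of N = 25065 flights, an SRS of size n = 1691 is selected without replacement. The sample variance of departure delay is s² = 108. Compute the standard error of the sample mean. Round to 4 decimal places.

0.2440

Under SRS without replacement, Var(ȳ) = (1 − f)·s²/n with f = n/N = 1691/25065 = 0.06746459.
Var(ȳ) = (1 − 0.06746459)·108/1691 = 0.93253541·0.063867534 = 0.059558737.
SE(ȳ) = √(0.059558737) = 0.2440.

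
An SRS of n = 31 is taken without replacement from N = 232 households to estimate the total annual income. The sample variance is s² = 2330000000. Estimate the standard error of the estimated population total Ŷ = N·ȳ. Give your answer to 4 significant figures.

1.872 × 10^6

Var(Ŷ) = N²·Var(ȳ) = N²·(1 − n/N)·s²/n.
f = 31/232 = 0.13362069; Var(ȳ) = 0.86637931·2330000000/31 = 6.5118187 × 10^7.
Var(Ŷ) = 232² · (6.5118187 × 10^7) = 3.5049213 × 10^12.
SE(Ŷ) = √(3.5049213 × 10^12) = 1.872 × 10^6.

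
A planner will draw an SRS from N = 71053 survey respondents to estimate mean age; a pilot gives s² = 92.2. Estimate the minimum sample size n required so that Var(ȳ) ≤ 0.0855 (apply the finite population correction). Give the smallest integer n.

Without fpc, n₀ = s²/D = 92.2/0.0855 = 1078.3626.
With fpc, (1 − n/N)·s²/n ≤ D requires n ≥ n₀/(1 + n₀/N) = 1078.3626/(1 + 1078.3626/71053) = 1062.2411.
Rounding up, n = 1063.

1063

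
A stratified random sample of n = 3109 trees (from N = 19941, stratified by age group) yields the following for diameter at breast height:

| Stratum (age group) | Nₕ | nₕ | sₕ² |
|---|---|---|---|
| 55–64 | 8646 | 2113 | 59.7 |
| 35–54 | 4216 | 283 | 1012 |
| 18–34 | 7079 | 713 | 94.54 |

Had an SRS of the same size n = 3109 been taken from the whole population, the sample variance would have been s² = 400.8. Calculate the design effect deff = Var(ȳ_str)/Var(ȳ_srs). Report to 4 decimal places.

1.5453

Var(ȳ_str) = Σ Wₕ²(1−fₕ)sₕ²/nₕ with Wₕ = Nₕ/19941:
  55–64: (8646/19941)²·(1−2113/8646)·59.7/2113 = 0.0040133668
  35–54: (4216/19941)²·(1−283/4216)·1012/283 = 0.14911618
  18–34: (7079/19941)²·(1−713/7079)·94.54/713 = 0.015026947
  → Var(ȳ_str) = 0.16815649.
Var(ȳ_srs) = (1 − 3109/19941)·400.8/3109 = 0.10881676.
deff = 0.16815649 / 0.10881676 = 1.5453.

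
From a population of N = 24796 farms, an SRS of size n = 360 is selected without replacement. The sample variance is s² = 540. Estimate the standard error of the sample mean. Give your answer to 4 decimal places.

Under SRS without replacement, Var(ȳ) = (1 − f)·s²/n with f = n/N = 360/24796 = 0.01451847.
Var(ȳ) = (1 − 0.01451847)·540/360 = 0.98548153·1.5 = 1.4782223.
SE(ȳ) = √(1.4782223) = 1.2158.

1.2158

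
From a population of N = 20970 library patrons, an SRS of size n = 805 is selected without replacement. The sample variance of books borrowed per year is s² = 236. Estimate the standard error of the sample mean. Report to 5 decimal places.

Under SRS without replacement, Var(ȳ) = (1 − f)·s²/n with f = n/N = 805/20970 = 0.03838817.
Var(ȳ) = (1 − 0.03838817)·236/805 = 0.96161183·0.2931677 = 0.28191353.
SE(ȳ) = √(0.28191353) = 0.53096.

0.53096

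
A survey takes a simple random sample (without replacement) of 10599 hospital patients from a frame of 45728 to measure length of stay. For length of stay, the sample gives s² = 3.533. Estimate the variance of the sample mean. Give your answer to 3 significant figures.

2.56 × 10^-4

Under SRS without replacement, Var(ȳ) = (1 − f)·s²/n with f = n/N = 10599/45728 = 0.23178359.
Var(ȳ) = (1 − 0.23178359)·3.533/10599 = 0.76821641·3.3333333 × 10^-4 = 2.5607214 × 10^-4.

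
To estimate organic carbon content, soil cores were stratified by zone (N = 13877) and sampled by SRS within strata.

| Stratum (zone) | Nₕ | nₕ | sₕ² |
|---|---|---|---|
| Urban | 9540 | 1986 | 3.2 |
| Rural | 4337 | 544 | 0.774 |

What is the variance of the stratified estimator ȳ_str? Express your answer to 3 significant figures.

7.25 × 10^-4

Var(ȳ_str) = Σₕ Wₕ²(1 − fₕ)sₕ²/nₕ with Wₕ = Nₕ/N, N = 13877.
Urban: Wₕ = 0.68746847; term = 0.68746847²·(1 − 0.20817610)·3.2/1986 = 6.0298278 × 10^-4.
Rural: Wₕ = 0.31253153; term = 0.31253153²·(1 − 0.12543233)·0.774/544 = 1.215411 × 10^-4.
Sum = 7.2452388 × 10^-4.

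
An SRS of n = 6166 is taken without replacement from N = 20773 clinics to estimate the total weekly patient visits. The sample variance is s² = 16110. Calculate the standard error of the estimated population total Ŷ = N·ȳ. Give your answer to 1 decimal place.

28156.3

Var(Ŷ) = N²·Var(ȳ) = N²·(1 − n/N)·s²/n.
f = 6166/20773 = 0.29682761; Var(ȳ) = 0.70317239·16110/6166 = 1.837189.
Var(Ŷ) = 20773² · 1.837189 = 7.9277926 × 10^8.
SE(Ŷ) = √(7.9277926 × 10^8) = 28156.3.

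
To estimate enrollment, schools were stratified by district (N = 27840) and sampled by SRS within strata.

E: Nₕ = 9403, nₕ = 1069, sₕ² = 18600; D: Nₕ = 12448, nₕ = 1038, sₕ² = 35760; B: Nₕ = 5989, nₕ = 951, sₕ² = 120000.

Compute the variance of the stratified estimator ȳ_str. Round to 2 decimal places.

12.98

Var(ȳ_str) = Σₕ Wₕ²(1 − fₕ)sₕ²/nₕ with Wₕ = Nₕ/N, N = 27840.
E: Wₕ = 0.33775144; term = 0.33775144²·(1 − 0.11368712)·18600/1069 = 1.759206.
D: Wₕ = 0.44712644; term = 0.44712644²·(1 − 0.08338689)·35760/1038 = 6.3131618.
B: Wₕ = 0.21512213; term = 0.21512213²·(1 − 0.15879112)·120000/951 = 4.9121853.
Sum = 12.984553.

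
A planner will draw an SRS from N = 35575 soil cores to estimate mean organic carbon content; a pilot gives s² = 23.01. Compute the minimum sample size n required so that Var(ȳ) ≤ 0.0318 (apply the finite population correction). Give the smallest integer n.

Without fpc, n₀ = s²/D = 23.01/0.0318 = 723.5849.
With fpc, (1 − n/N)·s²/n ≤ D requires n ≥ n₀/(1 + n₀/N) = 723.5849/(1 + 723.5849/35575) = 709.1608.
Rounding up, n = 710.

710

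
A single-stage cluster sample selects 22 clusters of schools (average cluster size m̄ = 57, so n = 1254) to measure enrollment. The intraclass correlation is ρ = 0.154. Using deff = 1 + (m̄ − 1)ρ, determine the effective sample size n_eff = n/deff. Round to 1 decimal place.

deff = 1 + (57 − 1)·0.154 = 1 + 8.624 = 9.624.
n_eff = 1254 / 9.624 = 130.3.

130.3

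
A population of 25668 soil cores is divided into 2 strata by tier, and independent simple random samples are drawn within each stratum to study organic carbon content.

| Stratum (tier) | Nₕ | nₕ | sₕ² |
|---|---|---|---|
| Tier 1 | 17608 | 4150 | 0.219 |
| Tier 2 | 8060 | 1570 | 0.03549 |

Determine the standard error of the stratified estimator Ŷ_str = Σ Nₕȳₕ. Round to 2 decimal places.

116.99

Var(Ŷ_str) = Σₕ Nₕ²(1 − fₕ)sₕ²/nₕ.
Tier 1: 17608²·(1 − 4150/17608)·0.219/4150 = 12505.083.
Tier 2: 8060²·(1 − 1570/8060)·0.03549/1570 = 1182.459.
Sum = 13687.542.
SE = √(13687.542) = 116.99.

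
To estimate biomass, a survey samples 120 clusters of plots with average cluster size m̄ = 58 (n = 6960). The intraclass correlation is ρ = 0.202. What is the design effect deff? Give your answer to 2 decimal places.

deff = 1 + (58 − 1)·0.202 = 1 + 11.514 = 12.514.

12.51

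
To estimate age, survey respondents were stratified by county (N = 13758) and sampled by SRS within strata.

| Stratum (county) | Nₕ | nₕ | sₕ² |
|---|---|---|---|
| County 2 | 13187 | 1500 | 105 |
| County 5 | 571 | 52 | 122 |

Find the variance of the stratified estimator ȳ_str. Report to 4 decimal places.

0.0607

Var(ȳ_str) = Σₕ Wₕ²(1 − fₕ)sₕ²/nₕ with Wₕ = Nₕ/N, N = 13758.
County 2: Wₕ = 0.95849687; term = 0.95849687²·(1 − 0.11374839)·105/1500 = 0.056994964.
County 5: Wₕ = 0.04150313; term = 0.04150313²·(1 − 0.09106830)·122/52 = 0.0036732403.
Sum = 0.060668204.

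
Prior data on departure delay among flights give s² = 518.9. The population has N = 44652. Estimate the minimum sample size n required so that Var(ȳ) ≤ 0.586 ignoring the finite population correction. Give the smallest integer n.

Without fpc, n₀ = s²/D = 518.9/0.586 = 885.4949.
Rounding up, n = 886.

886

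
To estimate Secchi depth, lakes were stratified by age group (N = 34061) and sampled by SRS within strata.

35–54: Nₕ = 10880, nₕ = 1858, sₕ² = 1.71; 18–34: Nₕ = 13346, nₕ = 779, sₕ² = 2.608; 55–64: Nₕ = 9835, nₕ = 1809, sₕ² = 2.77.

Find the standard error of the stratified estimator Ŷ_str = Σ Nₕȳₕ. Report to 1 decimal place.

Var(Ŷ_str) = Σₕ Nₕ²(1 − fₕ)sₕ²/nₕ.
35–54: 10880²·(1 − 1858/10880)·1.71/1858 = 90340.423.
18–34: 13346²·(1 − 779/13346)·2.608/779 = 561504.01.
55–64: 9835²·(1 − 1809/9835)·2.77/1809 = 120868.94.
Sum = 772713.37.
SE = √(772713.37) = 879.0.

879.0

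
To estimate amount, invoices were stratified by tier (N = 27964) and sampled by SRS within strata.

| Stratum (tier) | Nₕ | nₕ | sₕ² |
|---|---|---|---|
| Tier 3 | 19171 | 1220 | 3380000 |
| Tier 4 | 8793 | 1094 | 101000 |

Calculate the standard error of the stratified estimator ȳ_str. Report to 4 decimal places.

35.0320

Var(ȳ_str) = Σₕ Wₕ²(1 − fₕ)sₕ²/nₕ with Wₕ = Nₕ/N, N = 27964.
Tier 3: Wₕ = 0.68556001; term = 0.68556001²·(1 − 0.06363779)·3380000/1220 = 1219.247.
Tier 4: Wₕ = 0.31443999; term = 0.31443999²·(1 − 0.12441715)·101000/1094 = 7.9923935.
Sum = 1227.2394.
SE = √(1227.2394) = 35.0320.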